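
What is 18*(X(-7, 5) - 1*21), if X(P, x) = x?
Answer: -288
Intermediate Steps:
18*(X(-7, 5) - 1*21) = 18*(5 - 1*21) = 18*(5 - 21) = 18*(-16) = -288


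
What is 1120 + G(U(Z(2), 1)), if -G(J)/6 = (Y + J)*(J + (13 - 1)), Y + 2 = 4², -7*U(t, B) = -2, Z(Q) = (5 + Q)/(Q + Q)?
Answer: 3280/49 ≈ 66.939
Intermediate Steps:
Z(Q) = (5 + Q)/(2*Q) (Z(Q) = (5 + Q)/((2*Q)) = (5 + Q)*(1/(2*Q)) = (5 + Q)/(2*Q))
U(t, B) = 2/7 (U(t, B) = -⅐*(-2) = 2/7)
Y = 14 (Y = -2 + 4² = -2 + 16 = 14)
G(J) = -6*(12 + J)*(14 + J) (G(J) = -6*(14 + J)*(J + (13 - 1)) = -6*(14 + J)*(J + 12) = -6*(14 + J)*(12 + J) = -6*(12 + J)*(14 + J))
1120 + G(U(Z(2), 1)) = 1120 + (-1008 - 156*2/7 - 6*(2/7)²) = 1120 + (-1008 - 312/7 - 6*4/49) = 1120 + (-1008 - 312/7 - 24/49) = 1120 - 51600/49 = 3280/49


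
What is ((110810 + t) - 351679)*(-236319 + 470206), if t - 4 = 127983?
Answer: -26401632334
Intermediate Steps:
t = 127987 (t = 4 + 127983 = 127987)
((110810 + t) - 351679)*(-236319 + 470206) = ((110810 + 127987) - 351679)*(-236319 + 470206) = (238797 - 351679)*233887 = -112882*233887 = -26401632334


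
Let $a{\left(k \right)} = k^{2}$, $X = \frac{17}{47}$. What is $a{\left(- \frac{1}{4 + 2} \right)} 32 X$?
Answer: $\frac{136}{423} \approx 0.32151$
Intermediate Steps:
$X = \frac{17}{47}$ ($X = 17 \cdot \frac{1}{47} = \frac{17}{47} \approx 0.3617$)
$a{\left(- \frac{1}{4 + 2} \right)} 32 X = \left(- \frac{1}{4 + 2}\right)^{2} \cdot 32 \cdot \frac{17}{47} = \left(- \frac{1}{6}\right)^{2} \cdot 32 \cdot \frac{17}{47} = \frac{1}{36} \cdot 32 \cdot \frac{17}{47} = \frac{8}{9} \cdot \frac{17}{47} = \frac{136}{423}$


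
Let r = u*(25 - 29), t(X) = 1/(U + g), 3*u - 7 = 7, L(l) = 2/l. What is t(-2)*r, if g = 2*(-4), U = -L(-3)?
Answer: 28/11 ≈ 2.5455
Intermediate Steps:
U = 2/3 (U = -2/(-3) = -2*(-1)/3 = -1*(-2/3) = 2/3 ≈ 0.66667)
u = 14/3 (u = 7/3 + (1/3)*7 = 7/3 + 7/3 = 14/3 ≈ 4.6667)
g = -8
t(X) = -3/22 (t(X) = 1/(2/3 - 8) = 1/(-22/3) = -3/22)
r = -56/3 (r = 14*(25 - 29)/3 = (14/3)*(-4) = -56/3 ≈ -18.667)
t(-2)*r = -3/22*(-56/3) = 28/11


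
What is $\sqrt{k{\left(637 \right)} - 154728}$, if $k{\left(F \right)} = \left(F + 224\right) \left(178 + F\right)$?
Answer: $427 \sqrt{3} \approx 739.59$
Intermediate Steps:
$k{\left(F \right)} = \left(178 + F\right) \left(224 + F\right)$ ($k{\left(F \right)} = \left(224 + F\right) \left(178 + F\right) = \left(178 + F\right) \left(224 + F\right)$)
$\sqrt{k{\left(637 \right)} - 154728} = \sqrt{\left(39872 + 637^{2} + 402 \cdot 637\right) - 154728} = \sqrt{\left(39872 + 405769 + 256074\right) - 154728} = \sqrt{701715 - 154728} = \sqrt{546987} = 427 \sqrt{3}$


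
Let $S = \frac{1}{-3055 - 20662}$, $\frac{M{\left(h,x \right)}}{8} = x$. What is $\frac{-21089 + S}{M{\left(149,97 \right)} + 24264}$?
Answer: $- \frac{250083907}{296936840} \approx -0.84221$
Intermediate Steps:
$M{\left(h,x \right)} = 8 x$
$S = - \frac{1}{23717}$ ($S = \frac{1}{-23717} = - \frac{1}{23717} \approx -4.2164 \cdot 10^{-5}$)
$\frac{-21089 + S}{M{\left(149,97 \right)} + 24264} = \frac{-21089 - \frac{1}{23717}}{8 \cdot 97 + 24264} = - \frac{500167814}{23717 \left(776 + 24264\right)} = - \frac{500167814}{23717 \cdot 25040} = \left(- \frac{500167814}{23717}\right) \frac{1}{25040} = - \frac{250083907}{296936840}$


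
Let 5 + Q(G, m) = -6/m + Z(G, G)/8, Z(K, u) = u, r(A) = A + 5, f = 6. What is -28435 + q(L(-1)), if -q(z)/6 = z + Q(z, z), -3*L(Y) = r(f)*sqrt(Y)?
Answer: -28405 + 1521*I/44 ≈ -28405.0 + 34.568*I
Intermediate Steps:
r(A) = 5 + A
L(Y) = -11*sqrt(Y)/3 (L(Y) = -(5 + 6)*sqrt(Y)/3 = -11*sqrt(Y)/3)
Q(G, m) = -5 - 6/m + G/8 (Q(G, m) = -5 + (-6/m + G/8) = -5 - 6/m + G/8)
q(z) = 30 + 36/z - 27*z/4 (q(z) = -6*(z + (-5 - 6/z + z/8)) = -6*(-5 - 6/z + 9*z/8) = 30 + 36/z - 27*z/4)
-28435 + q(L(-1)) = -28435 + (30 + 36/((-11*I/3)) - (-99)*sqrt(-1)/4) = -28435 + (30 + 36/((-11*I/3)) - (-99)*I/4) = -28435 + (30 + 36*(3*I/11) + 99*I/4) = -28435 + (30 + 108*I/11 + 99*I/4) = -28435 + (30 + 1521*I/44) = -28405 + 1521*I/44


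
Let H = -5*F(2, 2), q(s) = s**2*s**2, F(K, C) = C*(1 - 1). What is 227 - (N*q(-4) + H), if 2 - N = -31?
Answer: -8221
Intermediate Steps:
N = 33 (N = 2 - 1*(-31) = 2 + 31 = 33)
F(K, C) = 0 (F(K, C) = C*0 = 0)
q(s) = s**4
H = 0 (H = -5*0 = 0)
227 - (N*q(-4) + H) = 227 - (33*(-4)**4 + 0) = 227 - (33*256 + 0) = 227 - (8448 + 0) = 227 - 1*8448 = 227 - 8448 = -8221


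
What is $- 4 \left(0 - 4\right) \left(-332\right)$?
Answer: $-5312$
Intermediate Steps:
$- 4 \left(0 - 4\right) \left(-332\right) = \left(-4\right) \left(-4\right) \left(-332\right) = 16 \left(-332\right) = -5312$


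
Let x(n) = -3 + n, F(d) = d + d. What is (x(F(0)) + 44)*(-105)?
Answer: -4305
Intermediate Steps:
F(d) = 2*d
(x(F(0)) + 44)*(-105) = ((-3 + 2*0) + 44)*(-105) = ((-3 + 0) + 44)*(-105) = (-3 + 44)*(-105) = 41*(-105) = -4305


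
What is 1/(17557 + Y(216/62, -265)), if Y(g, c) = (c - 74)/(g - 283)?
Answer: 8665/152141914 ≈ 5.6953e-5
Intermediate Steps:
Y(g, c) = (-74 + c)/(-283 + g)
1/(17557 + Y(216/62, -265)) = 1/(17557 + (-74 - 265)/(-283 + 216/62)) = 1/(17557 - 339/(-283 + 216*(1/62))) = 1/(17557 - 339/(-283 + 108/31)) = 1/(17557 - 339/(-8665/31)) = 1/(17557 - 31/8665*(-339)) = 1/(17557 + 10509/8665) = 1/(152141914/8665) = 8665/152141914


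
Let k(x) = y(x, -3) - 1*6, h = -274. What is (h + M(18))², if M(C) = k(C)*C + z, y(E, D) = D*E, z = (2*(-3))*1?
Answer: 1849600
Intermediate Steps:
z = -6 (z = -6*1 = -6)
k(x) = -6 - 3*x (k(x) = -3*x - 1*6 = -3*x - 6 = -6 - 3*x)
M(C) = -6 + C*(-6 - 3*C) (M(C) = (-6 - 3*C)*C - 6 = C*(-6 - 3*C) - 6 = -6 + C*(-6 - 3*C))
(h + M(18))² = (-274 + (-6 - 3*18*(2 + 18)))² = (-274 + (-6 - 3*18*20))² = (-274 + (-6 - 1080))² = (-274 - 1086)² = (-1360)² = 1849600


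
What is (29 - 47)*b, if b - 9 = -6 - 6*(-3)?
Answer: -378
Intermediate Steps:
b = 21 (b = 9 + (-6 - 6*(-3)) = 9 + (-6 + 18) = 9 + 12 = 21)
(29 - 47)*b = (29 - 47)*21 = -18*21 = -378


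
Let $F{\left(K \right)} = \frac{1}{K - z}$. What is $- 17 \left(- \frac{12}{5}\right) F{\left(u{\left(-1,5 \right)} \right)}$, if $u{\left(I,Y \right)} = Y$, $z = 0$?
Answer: $\frac{204}{25} \approx 8.16$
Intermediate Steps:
$F{\left(K \right)} = \frac{1}{K}$ ($F{\left(K \right)} = \frac{1}{K - 0} = \frac{1}{K + 0} = \frac{1}{K}$)
$- 17 \left(- \frac{12}{5}\right) F{\left(u{\left(-1,5 \right)} \right)} = \frac{\left(-17\right) \left(- \frac{12}{5}\right)}{5} = - 17 \left(\left(-12\right) \frac{1}{5}\right) \frac{1}{5} = \left(-17\right) \left(- \frac{12}{5}\right) \frac{1}{5} = \frac{204}{5} \cdot \frac{1}{5} = \frac{204}{25}$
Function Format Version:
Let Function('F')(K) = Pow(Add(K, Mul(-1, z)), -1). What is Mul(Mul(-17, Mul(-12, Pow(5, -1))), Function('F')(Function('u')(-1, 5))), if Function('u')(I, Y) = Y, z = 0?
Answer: Rational(204, 25) ≈ 8.1600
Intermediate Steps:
Function('F')(K) = Pow(K, -1) (Function('F')(K) = Pow(Add(K, Mul(-1, 0)), -1) = Pow(Add(K, 0), -1) = Pow(K, -1))
Mul(Mul(-17, Mul(-12, Pow(5, -1))), Function('F')(Function('u')(-1, 5))) = Mul(Mul(-17, Mul(-12, Pow(5, -1))), Pow(5, -1)) = Mul(Mul(-17, Mul(-12, Rational(1, 5))), Rational(1, 5)) = Mul(Mul(-17, Rational(-12, 5)), Rational(1, 5)) = Mul(Rational(204, 5), Rational(1, 5)) = Rational(204, 25)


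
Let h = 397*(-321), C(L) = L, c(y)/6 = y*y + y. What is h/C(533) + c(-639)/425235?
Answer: -17628968553/75550085 ≈ -233.34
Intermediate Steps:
c(y) = 6*y + 6*y**2 (c(y) = 6*(y*y + y) = 6*(y**2 + y) = 6*(y + y**2) = 6*y + 6*y**2)
h = -127437
h/C(533) + c(-639)/425235 = -127437/533 + (6*(-639)*(1 - 639))/425235 = -127437*1/533 + (6*(-639)*(-638))*(1/425235) = -127437/533 + 2446092*(1/425235) = -127437/533 + 815364/141745 = -17628968553/75550085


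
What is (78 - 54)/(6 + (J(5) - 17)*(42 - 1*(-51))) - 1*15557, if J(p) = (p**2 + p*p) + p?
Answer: -4589313/295 ≈ -15557.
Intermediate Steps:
J(p) = p + 2*p**2 (J(p) = (p**2 + p**2) + p = 2*p**2 + p = p + 2*p**2)
(78 - 54)/(6 + (J(5) - 17)*(42 - 1*(-51))) - 1*15557 = (78 - 54)/(6 + (5*(1 + 2*5) - 17)*(42 - 1*(-51))) - 1*15557 = 24/(6 + (5*(1 + 10) - 17)*(42 + 51)) - 15557 = 24/(6 + (5*11 - 17)*93) - 15557 = 24/(6 + (55 - 17)*93) - 15557 = 24/(6 + 38*93) - 15557 = 24/(6 + 3534) - 15557 = 24/3540 - 15557 = (1/3540)*24 - 15557 = 2/295 - 15557 = -4589313/295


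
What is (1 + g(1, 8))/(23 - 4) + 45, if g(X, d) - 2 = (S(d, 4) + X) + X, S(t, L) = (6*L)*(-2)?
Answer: 812/19 ≈ 42.737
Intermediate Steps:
S(t, L) = -12*L
g(X, d) = -46 + 2*X (g(X, d) = 2 + ((-12*4 + X) + X) = 2 + ((-48 + X) + X) = 2 + (-48 + 2*X) = -46 + 2*X)
(1 + g(1, 8))/(23 - 4) + 45 = (1 + (-46 + 2*1))/(23 - 4) + 45 = (1 + (-46 + 2))/19 + 45 = (1 - 44)*(1/19) + 45 = -43*1/19 + 45 = -43/19 + 45 = 812/19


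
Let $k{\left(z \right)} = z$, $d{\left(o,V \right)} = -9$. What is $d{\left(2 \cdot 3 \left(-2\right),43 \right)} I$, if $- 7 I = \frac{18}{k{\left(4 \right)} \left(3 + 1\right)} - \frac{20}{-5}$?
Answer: $\frac{369}{56} \approx 6.5893$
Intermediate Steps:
$I = - \frac{41}{56}$ ($I = - \frac{\frac{18}{4 \left(3 + 1\right)} - \frac{20}{-5}}{7} = - \frac{\frac{18}{4 \cdot 4} - -4}{7} = - \frac{\frac{18}{16} + 4}{7} = - \frac{18 \cdot \frac{1}{16} + 4}{7} = - \frac{\frac{9}{8} + 4}{7} = \left(- \frac{1}{7}\right) \frac{41}{8} = - \frac{41}{56} \approx -0.73214$)
$d{\left(2 \cdot 3 \left(-2\right),43 \right)} I = \left(-9\right) \left(- \frac{41}{56}\right) = \frac{369}{56}$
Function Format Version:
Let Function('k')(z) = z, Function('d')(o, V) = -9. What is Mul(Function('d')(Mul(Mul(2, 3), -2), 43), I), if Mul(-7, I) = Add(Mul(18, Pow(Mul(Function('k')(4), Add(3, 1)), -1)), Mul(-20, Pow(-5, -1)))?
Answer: Rational(369, 56) ≈ 6.5893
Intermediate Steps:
I = Rational(-41, 56) (I = Mul(Rational(-1, 7), Add(Mul(18, Pow(Mul(4, Add(3, 1)), -1)), Mul(-20, Pow(-5, -1)))) = Mul(Rational(-1, 7), Add(Mul(18, Pow(Mul(4, 4), -1)), Mul(-20, Rational(-1, 5)))) = Mul(Rational(-1, 7), Add(Mul(18, Pow(16, -1)), 4)) = Mul(Rational(-1, 7), Add(Mul(18, Rational(1, 16)), 4)) = Mul(Rational(-1, 7), Add(Rational(9, 8), 4)) = Mul(Rational(-1, 7), Rational(41, 8)) = Rational(-41, 56) ≈ -0.73214)
Mul(Function('d')(Mul(Mul(2, 3), -2), 43), I) = Mul(-9, Rational(-41, 56)) = Rational(369, 56)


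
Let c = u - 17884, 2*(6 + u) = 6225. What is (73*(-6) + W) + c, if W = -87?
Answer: -30605/2 ≈ -15303.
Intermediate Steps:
u = 6213/2 (u = -6 + (½)*6225 = -6 + 6225/2 = 6213/2 ≈ 3106.5)
c = -29555/2 (c = 6213/2 - 17884 = -29555/2 ≈ -14778.)
(73*(-6) + W) + c = (73*(-6) - 87) - 29555/2 = (-438 - 87) - 29555/2 = -525 - 29555/2 = -30605/2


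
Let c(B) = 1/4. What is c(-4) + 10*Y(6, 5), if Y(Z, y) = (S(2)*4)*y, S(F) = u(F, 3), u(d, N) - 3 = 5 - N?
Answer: 4001/4 ≈ 1000.3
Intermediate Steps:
u(d, N) = 8 - N (u(d, N) = 3 + (5 - N) = 8 - N)
S(F) = 5 (S(F) = 8 - 1*3 = 8 - 3 = 5)
Y(Z, y) = 20*y (Y(Z, y) = (5*4)*y = 20*y)
c(B) = 1/4 (c(B) = 1*(1/4) = 1/4)
c(-4) + 10*Y(6, 5) = 1/4 + 10*(20*5) = 1/4 + 10*100 = 1/4 + 1000 = 4001/4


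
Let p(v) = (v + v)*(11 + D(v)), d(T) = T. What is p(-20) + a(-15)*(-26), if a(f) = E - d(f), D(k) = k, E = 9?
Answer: -264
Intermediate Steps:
a(f) = 9 - f
p(v) = 2*v*(11 + v) (p(v) = (v + v)*(11 + v) = (2*v)*(11 + v) = 2*v*(11 + v))
p(-20) + a(-15)*(-26) = 2*(-20)*(11 - 20) + (9 - 1*(-15))*(-26) = 2*(-20)*(-9) + (9 + 15)*(-26) = 360 + 24*(-26) = 360 - 624 = -264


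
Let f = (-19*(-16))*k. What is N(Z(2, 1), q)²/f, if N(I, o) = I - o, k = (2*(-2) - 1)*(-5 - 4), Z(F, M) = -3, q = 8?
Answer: 121/13680 ≈ 0.0088450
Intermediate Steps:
k = 45 (k = (-4 - 1)*(-9) = -5*(-9) = 45)
f = 13680 (f = -19*(-16)*45 = 304*45 = 13680)
N(Z(2, 1), q)²/f = (-3 - 1*8)²/13680 = (-3 - 8)²*(1/13680) = (-11)²*(1/13680) = 121*(1/13680) = 121/13680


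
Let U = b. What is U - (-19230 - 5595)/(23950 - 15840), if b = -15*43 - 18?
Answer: -1070421/1622 ≈ -659.94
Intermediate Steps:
b = -663 (b = -645 - 18 = -663)
U = -663
U - (-19230 - 5595)/(23950 - 15840) = -663 - (-19230 - 5595)/(23950 - 15840) = -663 - (-24825)/8110 = -663 - 1*(-4965/1622) = -663 + 4965/1622 = -1070421/1622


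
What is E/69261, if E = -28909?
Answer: -28909/69261 ≈ -0.41739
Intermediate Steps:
E/69261 = -28909/69261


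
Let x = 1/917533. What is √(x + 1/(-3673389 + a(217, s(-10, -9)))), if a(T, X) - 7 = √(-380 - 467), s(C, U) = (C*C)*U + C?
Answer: √917533*√((2755849 - 11*I*√7)/(3673382 - 11*I*√7))/917533 ≈ 0.00090424 - 1.1926e-9*I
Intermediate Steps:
s(C, U) = C + U*C² (s(C, U) = C²*U + C = U*C² + C = C + U*C²)
x = 1/917533 ≈ 1.0899e-6
a(T, X) = 7 + 11*I*√7 (a(T, X) = 7 + √(-380 - 467) = 7 + √(-847) = 7 + 11*I*√7)
√(x + 1/(-3673389 + a(217, s(-10, -9)))) = √(1/917533 + 1/(-3673389 + (7 + 11*I*√7))) = √(1/917533 + 1/(-3673382 + 11*I*√7))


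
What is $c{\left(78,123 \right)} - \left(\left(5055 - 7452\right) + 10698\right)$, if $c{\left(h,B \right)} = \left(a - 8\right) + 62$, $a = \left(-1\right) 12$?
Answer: $-8259$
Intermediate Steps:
$a = -12$
$c{\left(h,B \right)} = 42$ ($c{\left(h,B \right)} = \left(-12 - 8\right) + 62 = -20 + 62 = 42$)
$c{\left(78,123 \right)} - \left(\left(5055 - 7452\right) + 10698\right) = 42 - \left(\left(5055 - 7452\right) + 10698\right) = 42 - \left(-2397 + 10698\right) = 42 - 8301 = -8259$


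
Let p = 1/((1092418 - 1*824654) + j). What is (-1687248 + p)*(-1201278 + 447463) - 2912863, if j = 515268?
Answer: 995914861492501409/783032 ≈ 1.2719e+12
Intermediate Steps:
p = 1/783032 (p = 1/((1092418 - 1*824654) + 515268) = 1/((1092418 - 824654) + 515268) = 1/(267764 + 515268) = 1/783032 ≈ 1.2771e-6)
(-1687248 + p)*(-1201278 + 447463) - 2912863 = (-1687248 + 1/783032)*(-1201278 + 447463) - 2912863 = -1321169175935/783032*(-753815) - 2912863 = 995917142357442025/783032 - 2912863 = 995914861492501409/783032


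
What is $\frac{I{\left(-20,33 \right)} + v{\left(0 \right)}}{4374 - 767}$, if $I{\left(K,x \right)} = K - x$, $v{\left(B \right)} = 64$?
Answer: $\frac{11}{3607} \approx 0.0030496$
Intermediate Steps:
$\frac{I{\left(-20,33 \right)} + v{\left(0 \right)}}{4374 - 767} = \frac{\left(-20 - 33\right) + 64}{4374 - 767} = \frac{\left(-20 - 33\right) + 64}{3607} = \left(-53 + 64\right) \frac{1}{3607} = 11 \cdot \frac{1}{3607} = \frac{11}{3607}$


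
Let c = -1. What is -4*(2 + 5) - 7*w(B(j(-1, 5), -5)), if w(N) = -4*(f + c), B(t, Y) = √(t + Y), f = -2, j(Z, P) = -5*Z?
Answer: -112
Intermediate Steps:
B(t, Y) = √(Y + t)
w(N) = 12 (w(N) = -4*(-2 - 1) = -4*(-3) = 12)
-4*(2 + 5) - 7*w(B(j(-1, 5), -5)) = -4*(2 + 5) - 7*12 = -4*7 - 84 = -28 - 84 = -112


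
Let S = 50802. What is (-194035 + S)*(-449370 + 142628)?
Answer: 43935576886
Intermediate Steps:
(-194035 + S)*(-449370 + 142628) = (-194035 + 50802)*(-449370 + 142628) = -143233*(-306742) = 43935576886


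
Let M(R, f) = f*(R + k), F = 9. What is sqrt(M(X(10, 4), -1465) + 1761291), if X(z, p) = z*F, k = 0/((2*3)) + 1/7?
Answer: sqrt(79832354)/7 ≈ 1276.4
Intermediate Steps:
k = 1/7 (k = 0/6 + 1*(1/7) = 0*(1/6) + 1/7 = 0 + 1/7 = 1/7 ≈ 0.14286)
X(z, p) = 9*z (X(z, p) = z*9 = 9*z)
M(R, f) = f*(1/7 + R) (M(R, f) = f*(R + 1/7) = f*(1/7 + R))
sqrt(M(X(10, 4), -1465) + 1761291) = sqrt(-1465*(1/7 + 9*10) + 1761291) = sqrt(-1465*(1/7 + 90) + 1761291) = sqrt(-1465*631/7 + 1761291) = sqrt(-924415/7 + 1761291) = sqrt(11404622/7) = sqrt(79832354)/7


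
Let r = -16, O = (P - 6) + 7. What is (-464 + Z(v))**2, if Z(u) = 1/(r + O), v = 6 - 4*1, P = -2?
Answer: 62236321/289 ≈ 2.1535e+5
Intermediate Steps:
v = 2 (v = 6 - 4 = 2)
O = -1 (O = (-2 - 6) + 7 = -8 + 7 = -1)
Z(u) = -1/17 (Z(u) = 1/(-16 - 1) = 1/(-17) = -1/17)
(-464 + Z(v))**2 = (-464 - 1/17)**2 = (-7889/17)**2 = 62236321/289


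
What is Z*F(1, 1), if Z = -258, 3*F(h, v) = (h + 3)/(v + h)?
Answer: -172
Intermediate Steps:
F(h, v) = (3 + h)/(3*(h + v)) (F(h, v) = ((h + 3)/(v + h))/3 = ((3 + h)/(h + v))/3 = (3 + h)/(3*(h + v)))
Z*F(1, 1) = -258*(1 + (1/3)*1)/(1 + 1) = -258*(1 + 1/3)/2 = -129*4/3 = -258*2/3 = -172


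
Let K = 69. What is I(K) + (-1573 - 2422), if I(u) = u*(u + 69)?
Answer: 5527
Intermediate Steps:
I(u) = u*(69 + u)
I(K) + (-1573 - 2422) = 69*(69 + 69) + (-1573 - 2422) = 69*138 - 3995 = 9522 - 3995 = 5527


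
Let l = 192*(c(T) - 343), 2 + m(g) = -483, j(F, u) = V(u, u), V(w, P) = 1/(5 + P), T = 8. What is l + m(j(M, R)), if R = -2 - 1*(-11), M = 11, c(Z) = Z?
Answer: -64805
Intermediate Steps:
R = 9 (R = -2 + 11 = 9)
j(F, u) = 1/(5 + u)
m(g) = -485 (m(g) = -2 - 483 = -485)
l = -64320 (l = 192*(8 - 343) = 192*(-335) = -64320)
l + m(j(M, R)) = -64320 - 485 = -64805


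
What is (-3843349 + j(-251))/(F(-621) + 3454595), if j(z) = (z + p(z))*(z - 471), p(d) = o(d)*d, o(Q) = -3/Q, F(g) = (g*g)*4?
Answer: -3659961/4997159 ≈ -0.73241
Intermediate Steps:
F(g) = 4*g² (F(g) = g²*4 = 4*g²)
p(d) = -3 (p(d) = (-3/d)*d = -3)
j(z) = (-471 + z)*(-3 + z) (j(z) = (z - 3)*(z - 471) = (-3 + z)*(-471 + z) = (-471 + z)*(-3 + z))
(-3843349 + j(-251))/(F(-621) + 3454595) = (-3843349 + (1413 + (-251)² - 474*(-251)))/(4*(-621)² + 3454595) = (-3843349 + (1413 + 63001 + 118974))/(4*385641 + 3454595) = (-3843349 + 183388)/(1542564 + 3454595) = -3659961/4997159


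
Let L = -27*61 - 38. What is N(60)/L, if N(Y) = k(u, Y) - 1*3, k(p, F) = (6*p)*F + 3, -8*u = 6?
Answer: 54/337 ≈ 0.16024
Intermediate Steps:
u = -3/4 (u = -1/8*6 = -3/4 ≈ -0.75000)
k(p, F) = 3 + 6*F*p (k(p, F) = 6*F*p + 3 = 3 + 6*F*p)
N(Y) = -9*Y/2 (N(Y) = (3 + 6*Y*(-3/4)) - 1*3 = (3 - 9*Y/2) - 3 = -9*Y/2)
L = -1685 (L = -1647 - 38 = -1685)
N(60)/L = -9/2*60/(-1685) = -270*(-1/1685) = 54/337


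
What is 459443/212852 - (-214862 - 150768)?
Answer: 77825536203/212852 ≈ 3.6563e+5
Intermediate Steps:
459443/212852 - (-214862 - 150768) = 459443*(1/212852) - 1*(-365630) = 459443/212852 + 365630 = 77825536203/212852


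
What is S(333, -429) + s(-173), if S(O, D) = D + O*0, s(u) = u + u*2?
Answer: -948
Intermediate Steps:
s(u) = 3*u (s(u) = u + 2*u = 3*u)
S(O, D) = D (S(O, D) = D + 0 = D)
S(333, -429) + s(-173) = -429 + 3*(-173) = -429 - 519 = -948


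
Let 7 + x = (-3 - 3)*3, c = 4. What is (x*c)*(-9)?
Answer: 900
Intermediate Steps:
x = -25 (x = -7 + (-3 - 3)*3 = -7 - 6*3 = -7 - 18 = -25)
(x*c)*(-9) = -25*4*(-9) = -100*(-9) = 900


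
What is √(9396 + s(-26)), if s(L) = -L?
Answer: √9422 ≈ 97.067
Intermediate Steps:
√(9396 + s(-26)) = √(9396 - 1*(-26)) = √(9396 + 26) = √9422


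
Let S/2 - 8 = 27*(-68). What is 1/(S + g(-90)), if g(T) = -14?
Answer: -1/3670 ≈ -0.00027248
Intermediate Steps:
S = -3656 (S = 16 + 2*(27*(-68)) = 16 + 2*(-1836) = 16 - 3672 = -3656)
1/(S + g(-90)) = 1/(-3656 - 14) = 1/(-3670) = -1/3670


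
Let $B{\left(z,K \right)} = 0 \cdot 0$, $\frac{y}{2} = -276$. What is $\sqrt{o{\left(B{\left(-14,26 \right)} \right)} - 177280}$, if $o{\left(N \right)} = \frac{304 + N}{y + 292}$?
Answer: $\frac{6 i \sqrt{20805915}}{65} \approx 421.05 i$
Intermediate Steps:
$y = -552$ ($y = 2 \left(-276\right) = -552$)
$B{\left(z,K \right)} = 0$
$o{\left(N \right)} = - \frac{76}{65} - \frac{N}{260}$ ($o{\left(N \right)} = \frac{304 + N}{-552 + 292} = \frac{304 + N}{-260} = \left(304 + N\right) \left(- \frac{1}{260}\right) = - \frac{76}{65} - \frac{N}{260}$)
$\sqrt{o{\left(B{\left(-14,26 \right)} \right)} - 177280} = \sqrt{\left(- \frac{76}{65} - 0\right) - 177280} = \sqrt{\left(- \frac{76}{65} + 0\right) - 177280} = \sqrt{- \frac{76}{65} - 177280} = \sqrt{- \frac{11523276}{65}} = \frac{6 i \sqrt{20805915}}{65}$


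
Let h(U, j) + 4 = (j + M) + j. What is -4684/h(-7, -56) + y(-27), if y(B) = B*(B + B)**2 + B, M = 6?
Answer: -4329403/55 ≈ -78716.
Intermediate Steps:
h(U, j) = 2 + 2*j (h(U, j) = -4 + ((j + 6) + j) = -4 + ((6 + j) + j) = -4 + (6 + 2*j) = 2 + 2*j)
y(B) = B + 4*B**3 (y(B) = B*(2*B)**2 + B = B*(4*B**2) + B = 4*B**3 + B = B + 4*B**3)
-4684/h(-7, -56) + y(-27) = -4684/(2 + 2*(-56)) + (-27 + 4*(-27)**3) = -4684/(2 - 112) + (-27 + 4*(-19683)) = -4684/(-110) + (-27 - 78732) = -4684*(-1/110) - 78759 = 2342/55 - 78759 = -4329403/55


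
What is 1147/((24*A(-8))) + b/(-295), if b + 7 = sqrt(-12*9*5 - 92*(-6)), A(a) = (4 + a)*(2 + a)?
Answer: 342397/169920 - 2*sqrt(3)/295 ≈ 2.0033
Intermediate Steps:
A(a) = (2 + a)*(4 + a)
b = -7 + 2*sqrt(3) (b = -7 + sqrt(-12*9*5 - 92*(-6)) = -7 + sqrt(-108*5 + 552) = -7 + sqrt(-540 + 552) = -7 + sqrt(12) = -7 + 2*sqrt(3) ≈ -3.5359)
1147/((24*A(-8))) + b/(-295) = 1147/((24*(8 + (-8)**2 + 6*(-8)))) + (-7 + 2*sqrt(3))/(-295) = 1147/((24*(8 + 64 - 48))) + (-7 + 2*sqrt(3))*(-1/295) = 1147/((24*24)) + (7/295 - 2*sqrt(3)/295) = 1147/576 + (7/295 - 2*sqrt(3)/295) = 342397/169920 - 2*sqrt(3)/295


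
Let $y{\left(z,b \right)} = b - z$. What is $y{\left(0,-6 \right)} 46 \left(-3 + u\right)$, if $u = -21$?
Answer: $6624$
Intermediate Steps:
$y{\left(0,-6 \right)} 46 \left(-3 + u\right) = \left(-6 - 0\right) 46 \left(-3 - 21\right) = \left(-6 + 0\right) 46 \left(-24\right) = \left(-6\right) 46 \left(-24\right) = \left(-276\right) \left(-24\right) = 6624$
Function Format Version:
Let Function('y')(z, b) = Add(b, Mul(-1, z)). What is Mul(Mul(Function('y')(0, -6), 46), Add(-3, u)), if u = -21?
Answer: 6624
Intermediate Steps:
Mul(Mul(Function('y')(0, -6), 46), Add(-3, u)) = Mul(Mul(Add(-6, Mul(-1, 0)), 46), Add(-3, -21)) = Mul(Mul(Add(-6, 0), 46), -24) = Mul(Mul(-6, 46), -24) = Mul(-276, -24) = 6624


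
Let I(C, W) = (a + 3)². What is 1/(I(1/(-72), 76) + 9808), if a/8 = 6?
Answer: 1/12409 ≈ 8.0587e-5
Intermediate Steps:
a = 48 (a = 8*6 = 48)
I(C, W) = 2601 (I(C, W) = (48 + 3)² = 51² = 2601)
1/(I(1/(-72), 76) + 9808) = 1/(2601 + 9808) = 1/12409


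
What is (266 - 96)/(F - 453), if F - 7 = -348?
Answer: -85/397 ≈ -0.21411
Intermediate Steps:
F = -341 (F = 7 - 348 = -341)
(266 - 96)/(F - 453) = (266 - 96)/(-341 - 453) = 170/(-794) = 170*(-1/794) = -85/397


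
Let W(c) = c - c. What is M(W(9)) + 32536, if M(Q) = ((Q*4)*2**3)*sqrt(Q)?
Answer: 32536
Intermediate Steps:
W(c) = 0
M(Q) = 32*Q**(3/2) (M(Q) = ((4*Q)*8)*sqrt(Q) = (32*Q)*sqrt(Q) = 32*Q**(3/2))
M(W(9)) + 32536 = 32*0**(3/2) + 32536 = 32*0 + 32536 = 0 + 32536 = 32536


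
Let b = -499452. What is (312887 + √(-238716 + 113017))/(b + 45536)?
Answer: -312887/453916 - I*√125699/453916 ≈ -0.68931 - 0.00078107*I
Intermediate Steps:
(312887 + √(-238716 + 113017))/(b + 45536) = (312887 + √(-238716 + 113017))/(-499452 + 45536) = (312887 + √(-125699))/(-453916) = (312887 + I*√125699)*(-1/453916) = -312887/453916 - I*√125699/453916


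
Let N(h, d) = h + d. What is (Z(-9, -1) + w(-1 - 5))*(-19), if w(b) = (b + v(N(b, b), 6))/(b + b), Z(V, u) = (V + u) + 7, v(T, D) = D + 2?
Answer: 361/6 ≈ 60.167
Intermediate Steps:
N(h, d) = d + h
v(T, D) = 2 + D
Z(V, u) = 7 + V + u
w(b) = (8 + b)/(2*b) (w(b) = (b + (2 + 6))/(b + b) = (b + 8)/((2*b)) = (8 + b)*(1/(2*b)) = (8 + b)/(2*b))
(Z(-9, -1) + w(-1 - 5))*(-19) = ((7 - 9 - 1) + (8 + (-1 - 5))/(2*(-1 - 5)))*(-19) = (-3 + (½)*(8 - 6)/(-6))*(-19) = (-3 + (½)*(-⅙)*2)*(-19) = (-3 - ⅙)*(-19) = -19/6*(-19) = 361/6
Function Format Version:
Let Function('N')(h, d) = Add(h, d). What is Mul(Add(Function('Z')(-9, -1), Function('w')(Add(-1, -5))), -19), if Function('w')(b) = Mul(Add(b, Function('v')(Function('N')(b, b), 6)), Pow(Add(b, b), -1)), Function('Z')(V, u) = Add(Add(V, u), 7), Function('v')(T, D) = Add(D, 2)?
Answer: Rational(361, 6) ≈ 60.167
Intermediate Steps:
Function('N')(h, d) = Add(d, h)
Function('v')(T, D) = Add(2, D)
Function('Z')(V, u) = Add(7, V, u)
Function('w')(b) = Mul(Rational(1, 2), Pow(b, -1), Add(8, b)) (Function('w')(b) = Mul(Add(b, Add(2, 6)), Pow(Add(b, b), -1)) = Mul(Add(b, 8), Pow(Mul(2, b), -1)) = Mul(Add(8, b), Mul(Rational(1, 2), Pow(b, -1))) = Mul(Rational(1, 2), Pow(b, -1), Add(8, b)))
Mul(Add(Function('Z')(-9, -1), Function('w')(Add(-1, -5))), -19) = Mul(Add(Add(7, -9, -1), Mul(Rational(1, 2), Pow(Add(-1, -5), -1), Add(8, Add(-1, -5)))), -19) = Mul(Add(-3, Mul(Rational(1, 2), Pow(-6, -1), Add(8, -6))), -19) = Mul(Add(-3, Mul(Rational(1, 2), Rational(-1, 6), 2)), -19) = Mul(Add(-3, Rational(-1, 6)), -19) = Mul(Rational(-19, 6), -19) = Rational(361, 6)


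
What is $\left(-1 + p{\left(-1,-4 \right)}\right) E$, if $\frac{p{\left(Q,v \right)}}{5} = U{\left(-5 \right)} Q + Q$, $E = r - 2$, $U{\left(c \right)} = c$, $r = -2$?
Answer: $-76$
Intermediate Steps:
$E = -4$ ($E = -2 - 2 = -4$)
$p{\left(Q,v \right)} = - 20 Q$ ($p{\left(Q,v \right)} = 5 \left(- 5 Q + Q\right) = 5 \left(- 4 Q\right) = - 20 Q$)
$\left(-1 + p{\left(-1,-4 \right)}\right) E = \left(-1 - -20\right) \left(-4\right) = \left(-1 + 20\right) \left(-4\right) = 19 \left(-4\right) = -76$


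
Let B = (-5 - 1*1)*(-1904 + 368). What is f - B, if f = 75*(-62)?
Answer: -13866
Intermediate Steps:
f = -4650
B = 9216 (B = (-5 - 1)*(-1536) = -6*(-1536) = 9216)
f - B = -4650 - 1*9216 = -4650 - 9216 = -13866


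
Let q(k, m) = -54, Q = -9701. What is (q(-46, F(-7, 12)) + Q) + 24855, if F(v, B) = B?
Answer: 15100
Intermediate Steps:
(q(-46, F(-7, 12)) + Q) + 24855 = (-54 - 9701) + 24855 = -9755 + 24855 = 15100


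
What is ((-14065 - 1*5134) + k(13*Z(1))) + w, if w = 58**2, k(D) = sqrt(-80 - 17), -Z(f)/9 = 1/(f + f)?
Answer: -15835 + I*sqrt(97) ≈ -15835.0 + 9.8489*I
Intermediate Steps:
Z(f) = -9/(2*f) (Z(f) = -9/(f + f) = -9*1/(2*f) = -9/(2*f))
k(D) = I*sqrt(97) (k(D) = sqrt(-97) = I*sqrt(97))
w = 3364
((-14065 - 1*5134) + k(13*Z(1))) + w = ((-14065 - 1*5134) + I*sqrt(97)) + 3364 = ((-14065 - 5134) + I*sqrt(97)) + 3364 = (-19199 + I*sqrt(97)) + 3364 = -15835 + I*sqrt(97)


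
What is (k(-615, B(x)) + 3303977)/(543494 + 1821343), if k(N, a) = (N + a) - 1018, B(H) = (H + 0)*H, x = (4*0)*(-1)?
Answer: 3302344/2364837 ≈ 1.3964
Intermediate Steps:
x = 0 (x = 0*(-1) = 0)
B(H) = H² (B(H) = H*H = H²)
k(N, a) = -1018 + N + a
(k(-615, B(x)) + 3303977)/(543494 + 1821343) = ((-1018 - 615 + 0²) + 3303977)/(543494 + 1821343) = ((-1018 - 615 + 0) + 3303977)/2364837 = (-1633 + 3303977)*(1/2364837) = 3302344*(1/2364837) = 3302344/2364837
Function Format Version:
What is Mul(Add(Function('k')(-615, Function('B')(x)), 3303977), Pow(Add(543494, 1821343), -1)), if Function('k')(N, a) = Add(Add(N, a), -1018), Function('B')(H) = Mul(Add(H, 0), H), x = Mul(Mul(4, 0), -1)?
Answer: Rational(3302344, 2364837) ≈ 1.3964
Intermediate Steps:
x = 0 (x = Mul(0, -1) = 0)
Function('B')(H) = Pow(H, 2) (Function('B')(H) = Mul(H, H) = Pow(H, 2))
Function('k')(N, a) = Add(-1018, N, a)
Mul(Add(Function('k')(-615, Function('B')(x)), 3303977), Pow(Add(543494, 1821343), -1)) = Mul(Add(Add(-1018, -615, Pow(0, 2)), 3303977), Pow(Add(543494, 1821343), -1)) = Mul(Add(Add(-1018, -615, 0), 3303977), Pow(2364837, -1)) = Mul(Add(-1633, 3303977), Rational(1, 2364837)) = Mul(3302344, Rational(1, 2364837)) = Rational(3302344, 2364837)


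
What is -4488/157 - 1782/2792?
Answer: -6405135/219172 ≈ -29.224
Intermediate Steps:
-4488/157 - 1782/2792 = -4488*1/157 - 1782*1/2792 = -4488/157 - 891/1396 = -6405135/219172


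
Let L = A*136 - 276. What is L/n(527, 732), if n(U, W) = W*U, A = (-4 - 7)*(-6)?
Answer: 725/32147 ≈ 0.022553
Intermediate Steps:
A = 66 (A = -11*(-6) = 66)
L = 8700 (L = 66*136 - 276 = 8976 - 276 = 8700)
n(U, W) = U*W
L/n(527, 732) = 8700/((527*732)) = 8700/385764 = 8700*(1/385764) = 725/32147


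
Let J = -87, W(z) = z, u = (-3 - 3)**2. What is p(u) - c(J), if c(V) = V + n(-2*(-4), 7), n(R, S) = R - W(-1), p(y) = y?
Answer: 114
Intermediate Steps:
u = 36 (u = (-6)**2 = 36)
n(R, S) = 1 + R (n(R, S) = R - 1*(-1) = R + 1 = 1 + R)
c(V) = 9 + V (c(V) = V + (1 - 2*(-4)) = V + (1 + 8) = V + 9 = 9 + V)
p(u) - c(J) = 36 - (9 - 87) = 36 - 1*(-78) = 36 + 78 = 114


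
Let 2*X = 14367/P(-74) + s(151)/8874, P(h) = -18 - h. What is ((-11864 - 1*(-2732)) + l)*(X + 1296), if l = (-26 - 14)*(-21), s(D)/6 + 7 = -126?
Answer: -163021516723/13804 ≈ -1.1810e+7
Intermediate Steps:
s(D) = -798 (s(D) = -42 + 6*(-126) = -42 - 756 = -798)
l = 840 (l = -40*(-21) = 840)
X = 21241345/165648 (X = (14367/(-18 - 1*(-74)) - 798/8874)/2 = (14367/(-18 + 74) - 798*1/8874)/2 = (14367/56 - 133/1479)/2 = (1/2)*(21241345/82824) = 21241345/165648 ≈ 128.23)
((-11864 - 1*(-2732)) + l)*(X + 1296) = ((-11864 - 1*(-2732)) + 840)*(21241345/165648 + 1296) = ((-11864 + 2732) + 840)*(235921153/165648) = (-9132 + 840)*(235921153/165648) = -8292*235921153/165648 = -163021516723/13804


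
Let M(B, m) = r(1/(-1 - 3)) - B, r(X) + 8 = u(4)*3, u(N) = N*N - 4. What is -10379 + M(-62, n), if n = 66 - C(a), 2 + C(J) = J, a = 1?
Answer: -10289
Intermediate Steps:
C(J) = -2 + J
u(N) = -4 + N² (u(N) = N² - 4 = -4 + N²)
n = 67 (n = 66 - (-2 + 1) = 66 - 1*(-1) = 66 + 1 = 67)
r(X) = 28 (r(X) = -8 + (-4 + 4²)*3 = -8 + (-4 + 16)*3 = -8 + 12*3 = -8 + 36 = 28)
M(B, m) = 28 - B
-10379 + M(-62, n) = -10379 + (28 - 1*(-62)) = -10379 + (28 + 62) = -10379 + 90 = -10289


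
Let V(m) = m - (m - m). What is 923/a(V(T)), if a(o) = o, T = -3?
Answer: -923/3 ≈ -307.67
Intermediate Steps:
V(m) = m (V(m) = m - 1*0 = m + 0 = m)
923/a(V(T)) = 923/(-3) = 923*(-⅓) = -923/3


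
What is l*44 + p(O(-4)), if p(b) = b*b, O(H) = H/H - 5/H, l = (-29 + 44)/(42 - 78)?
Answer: -637/48 ≈ -13.271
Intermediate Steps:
l = -5/12 (l = 15/(-36) = 15*(-1/36) = -5/12 ≈ -0.41667)
O(H) = 1 - 5/H
p(b) = b²
l*44 + p(O(-4)) = -5/12*44 + ((-5 - 4)/(-4))² = -55/3 + (-¼*(-9))² = -55/3 + (9/4)² = -55/3 + 81/16 = -637/48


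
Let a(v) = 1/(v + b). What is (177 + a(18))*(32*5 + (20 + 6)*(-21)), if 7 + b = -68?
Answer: -3893968/57 ≈ -68315.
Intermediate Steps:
b = -75 (b = -7 - 68 = -75)
a(v) = 1/(-75 + v) (a(v) = 1/(v - 75) = 1/(-75 + v))
(177 + a(18))*(32*5 + (20 + 6)*(-21)) = (177 + 1/(-75 + 18))*(32*5 + (20 + 6)*(-21)) = (177 + 1/(-57))*(160 + 26*(-21)) = (177 - 1/57)*(160 - 546) = (10088/57)*(-386) = -3893968/57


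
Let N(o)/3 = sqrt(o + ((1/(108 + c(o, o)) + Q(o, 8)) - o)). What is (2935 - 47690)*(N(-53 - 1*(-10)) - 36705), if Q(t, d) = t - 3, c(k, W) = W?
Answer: 1642732275 - 187971*I*sqrt(3965)/13 ≈ 1.6427e+9 - 9.1048e+5*I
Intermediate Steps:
Q(t, d) = -3 + t
N(o) = 3*sqrt(-3 + o + 1/(108 + o)) (N(o) = 3*sqrt(o + ((1/(108 + o) + (-3 + o)) - o)) = 3*sqrt(o + ((-3 + o + 1/(108 + o)) - o)) = 3*sqrt(o + (-3 + 1/(108 + o))) = 3*sqrt(-3 + o + 1/(108 + o)))
(2935 - 47690)*(N(-53 - 1*(-10)) - 36705) = (2935 - 47690)*(3*sqrt((1 + (-3 + (-53 - 1*(-10)))*(108 + (-53 - 1*(-10))))/(108 + (-53 - 1*(-10)))) - 36705) = -44755*(3*sqrt((1 + (-3 + (-53 + 10))*(108 + (-53 + 10)))/(108 + (-53 + 10))) - 36705) = -44755*(3*sqrt((1 + (-3 - 43)*(108 - 43))/(108 - 43)) - 36705) = -44755*(3*sqrt((1 - 46*65)/65) - 36705) = -44755*(3*sqrt((1 - 2990)/65) - 36705) = -44755*(3*sqrt((1/65)*(-2989)) - 36705) = -44755*(3*sqrt(-2989/65) - 36705) = -44755*(3*(7*I*sqrt(3965)/65) - 36705) = -44755*(21*I*sqrt(3965)/65 - 36705) = -44755*(-36705 + 21*I*sqrt(3965)/65) = 1642732275 - 187971*I*sqrt(3965)/13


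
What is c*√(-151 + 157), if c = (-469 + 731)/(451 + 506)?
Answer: 262*√6/957 ≈ 0.67060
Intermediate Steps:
c = 262/957 ≈ 0.27377
c*√(-151 + 157) = 262*√(-151 + 157)/957 = 262*√6/957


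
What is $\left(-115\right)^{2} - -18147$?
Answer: $31372$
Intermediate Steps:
$\left(-115\right)^{2} - -18147 = 13225 + 18147 = 31372$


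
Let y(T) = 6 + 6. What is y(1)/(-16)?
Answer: -¾ ≈ -0.75000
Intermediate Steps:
y(T) = 12
y(1)/(-16) = 12/(-16) = 12*(-1/16) = -¾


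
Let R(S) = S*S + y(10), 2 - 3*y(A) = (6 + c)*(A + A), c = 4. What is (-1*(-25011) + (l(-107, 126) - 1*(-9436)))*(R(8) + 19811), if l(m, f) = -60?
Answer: 681172083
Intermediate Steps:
y(A) = 2/3 - 20*A/3 (y(A) = 2/3 - (6 + 4)*(A + A)/3 = 2/3 - 10*2*A/3 = 2/3 - 20*A/3)
R(S) = -66 + S**2 (R(S) = S*S + (2/3 - 20/3*10) = S**2 + (2/3 - 200/3) = S**2 - 66 = -66 + S**2)
(-1*(-25011) + (l(-107, 126) - 1*(-9436)))*(R(8) + 19811) = (-1*(-25011) + (-60 - 1*(-9436)))*((-66 + 8**2) + 19811) = (25011 + (-60 + 9436))*((-66 + 64) + 19811) = (25011 + 9376)*(-2 + 19811) = 34387*19809 = 681172083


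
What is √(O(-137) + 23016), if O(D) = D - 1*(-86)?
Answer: √22965 ≈ 151.54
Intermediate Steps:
O(D) = 86 + D (O(D) = D + 86 = 86 + D)
√(O(-137) + 23016) = √((86 - 137) + 23016) = √(-51 + 23016) = √22965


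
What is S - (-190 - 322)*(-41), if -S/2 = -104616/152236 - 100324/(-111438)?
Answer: -44516736647296/2120609421 ≈ -20992.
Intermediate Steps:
S = -903681664/2120609421 (S = -2*(-104616/152236 - 100324/(-111438)) = -2*(-104616*1/152236 - 100324*(-1/111438)) = -2*(-26154/38059 + 50162/55719) = -2*451840832/2120609421 = -903681664/2120609421 ≈ -0.42614)
S - (-190 - 322)*(-41) = -903681664/2120609421 - (-190 - 322)*(-41) = -903681664/2120609421 - (-512)*(-41) = -903681664/2120609421 - 1*20992 = -903681664/2120609421 - 20992 = -44516736647296/2120609421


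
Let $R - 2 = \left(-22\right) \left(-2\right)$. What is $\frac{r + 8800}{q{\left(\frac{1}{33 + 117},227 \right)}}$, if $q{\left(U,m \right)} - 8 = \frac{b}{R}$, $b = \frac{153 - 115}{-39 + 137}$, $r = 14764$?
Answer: $\frac{53113256}{18051} \approx 2942.4$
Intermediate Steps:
$b = \frac{19}{49}$ ($b = \frac{38}{98} = 38 \cdot \frac{1}{98} = \frac{19}{49} \approx 0.38775$)
$R = 46$ ($R = 2 - -44 = 2 + 44 = 46$)
$q{\left(U,m \right)} = \frac{18051}{2254}$ ($q{\left(U,m \right)} = 8 + \frac{19}{49 \cdot 46} = 8 + \frac{19}{49} \cdot \frac{1}{46} = 8 + \frac{19}{2254} = \frac{18051}{2254}$)
$\frac{r + 8800}{q{\left(\frac{1}{33 + 117},227 \right)}} = \frac{14764 + 8800}{\frac{18051}{2254}} = 23564 \cdot \frac{2254}{18051} = \frac{53113256}{18051}$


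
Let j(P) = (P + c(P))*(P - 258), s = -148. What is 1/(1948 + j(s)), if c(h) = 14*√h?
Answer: 15509/2157506996 + 1421*I*√37/1078753498 ≈ 7.1884e-6 + 8.0126e-6*I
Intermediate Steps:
j(P) = (-258 + P)*(P + 14*√P) (j(P) = (P + 14*√P)*(P - 258) = (P + 14*√P)*(-258 + P) = (-258 + P)*(P + 14*√P))
1/(1948 + j(s)) = 1/(1948 + ((-148)² - 7224*I*√37 - 258*(-148) + 14*(-148)^(3/2))) = 1/(1948 + (21904 - 7224*I*√37 + 38184 + 14*(-296*I*√37))) = 1/(1948 + (21904 - 7224*I*√37 + 38184 - 4144*I*√37)) = 1/(1948 + (60088 - 11368*I*√37)) = 1/(62036 - 11368*I*√37)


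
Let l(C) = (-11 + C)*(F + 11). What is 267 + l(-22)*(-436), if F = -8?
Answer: 43431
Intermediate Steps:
l(C) = -33 + 3*C (l(C) = (-11 + C)*(-8 + 11) = (-11 + C)*3 = -33 + 3*C)
267 + l(-22)*(-436) = 267 + (-33 + 3*(-22))*(-436) = 267 + (-33 - 66)*(-436) = 267 - 99*(-436) = 267 + 43164 = 43431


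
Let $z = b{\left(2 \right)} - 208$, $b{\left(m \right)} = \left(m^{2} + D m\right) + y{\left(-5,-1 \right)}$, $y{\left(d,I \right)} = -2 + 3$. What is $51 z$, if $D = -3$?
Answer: $-10659$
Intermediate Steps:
$y{\left(d,I \right)} = 1$
$b{\left(m \right)} = 1 + m^{2} - 3 m$ ($b{\left(m \right)} = \left(m^{2} - 3 m\right) + 1 = 1 + m^{2} - 3 m$)
$z = -209$ ($z = \left(1 + 2^{2} - 6\right) - 208 = \left(1 + 4 - 6\right) - 208 = -1 - 208 = -209$)
$51 z = 51 \left(-209\right) = -10659$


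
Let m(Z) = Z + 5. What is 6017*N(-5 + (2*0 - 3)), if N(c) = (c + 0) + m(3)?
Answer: 0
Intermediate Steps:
m(Z) = 5 + Z
N(c) = 8 + c (N(c) = (c + 0) + (5 + 3) = c + 8 = 8 + c)
6017*N(-5 + (2*0 - 3)) = 6017*(8 + (-5 + (2*0 - 3))) = 6017*(8 + (-5 + (0 - 3))) = 6017*(8 + (-5 - 3)) = 6017*(8 - 8) = 6017*0 = 0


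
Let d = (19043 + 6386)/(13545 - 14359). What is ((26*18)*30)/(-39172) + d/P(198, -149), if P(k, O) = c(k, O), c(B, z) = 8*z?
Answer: -3156684683/9502030384 ≈ -0.33221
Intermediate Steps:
P(k, O) = 8*O
d = -25429/814 (d = 25429/(-814) = 25429*(-1/814) = -25429/814 ≈ -31.240)
((26*18)*30)/(-39172) + d/P(198, -149) = ((26*18)*30)/(-39172) - 25429/(814*(8*(-149))) = (468*30)*(-1/39172) - 25429/814/(-1192) = 14040*(-1/39172) - 25429/814*(-1/1192) = -3510/9793 + 25429/970288 = -3156684683/9502030384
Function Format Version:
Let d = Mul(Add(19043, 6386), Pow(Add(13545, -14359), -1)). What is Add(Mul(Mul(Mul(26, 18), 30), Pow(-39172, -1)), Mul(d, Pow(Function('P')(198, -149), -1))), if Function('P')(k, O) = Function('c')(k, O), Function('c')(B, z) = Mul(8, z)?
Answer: Rational(-3156684683, 9502030384) ≈ -0.33221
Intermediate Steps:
Function('P')(k, O) = Mul(8, O)
d = Rational(-25429, 814) (d = Mul(25429, Pow(-814, -1)) = Mul(25429, Rational(-1, 814)) = Rational(-25429, 814) ≈ -31.240)
Add(Mul(Mul(Mul(26, 18), 30), Pow(-39172, -1)), Mul(d, Pow(Function('P')(198, -149), -1))) = Add(Mul(Mul(Mul(26, 18), 30), Pow(-39172, -1)), Mul(Rational(-25429, 814), Pow(Mul(8, -149), -1))) = Add(Mul(Mul(468, 30), Rational(-1, 39172)), Mul(Rational(-25429, 814), Pow(-1192, -1))) = Add(Mul(14040, Rational(-1, 39172)), Mul(Rational(-25429, 814), Rational(-1, 1192))) = Add(Rational(-3510, 9793), Rational(25429, 970288)) = Rational(-3156684683, 9502030384)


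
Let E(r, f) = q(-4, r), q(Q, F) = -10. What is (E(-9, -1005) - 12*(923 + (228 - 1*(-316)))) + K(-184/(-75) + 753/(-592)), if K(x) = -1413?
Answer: -19027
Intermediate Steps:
E(r, f) = -10
(E(-9, -1005) - 12*(923 + (228 - 1*(-316)))) + K(-184/(-75) + 753/(-592)) = (-10 - 12*(923 + (228 - 1*(-316)))) - 1413 = (-10 - 12*(923 + (228 + 316))) - 1413 = (-10 - 12*(923 + 544)) - 1413 = (-10 - 12*1467) - 1413 = (-10 - 17604) - 1413 = -17614 - 1413 = -19027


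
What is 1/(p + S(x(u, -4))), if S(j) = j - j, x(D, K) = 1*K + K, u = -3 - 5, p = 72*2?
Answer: 1/144 ≈ 0.0069444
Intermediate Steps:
p = 144
u = -8
x(D, K) = 2*K (x(D, K) = K + K = 2*K)
S(j) = 0
1/(p + S(x(u, -4))) = 1/(144 + 0) = 1/144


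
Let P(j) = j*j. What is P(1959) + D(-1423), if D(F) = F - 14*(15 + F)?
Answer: 3855970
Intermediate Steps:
P(j) = j²
D(F) = -210 - 13*F (D(F) = F + (-210 - 14*F) = -210 - 13*F)
P(1959) + D(-1423) = 1959² + (-210 - 13*(-1423)) = 3837681 + (-210 + 18499) = 3837681 + 18289 = 3855970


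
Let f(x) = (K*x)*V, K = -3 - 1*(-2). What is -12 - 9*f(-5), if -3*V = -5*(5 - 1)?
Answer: -312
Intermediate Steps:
K = -1 (K = -3 + 2 = -1)
V = 20/3 (V = -(-5)*(5 - 1)/3 = -(-5)*4/3 = -⅓*(-20) = 20/3 ≈ 6.6667)
f(x) = -20*x/3 (f(x) = -x*(20/3) = -20*x/3)
-12 - 9*f(-5) = -12 - (-60)*(-5) = -12 - 9*100/3 = -12 - 300 = -312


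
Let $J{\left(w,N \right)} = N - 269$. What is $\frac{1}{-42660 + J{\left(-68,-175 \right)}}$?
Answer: $- \frac{1}{43104} \approx -2.32 \cdot 10^{-5}$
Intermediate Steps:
$J{\left(w,N \right)} = -269 + N$
$\frac{1}{-42660 + J{\left(-68,-175 \right)}} = \frac{1}{-42660 - 444} = \frac{1}{-43104} = - \frac{1}{43104}$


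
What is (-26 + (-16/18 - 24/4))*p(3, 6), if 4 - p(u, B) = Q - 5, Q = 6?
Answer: -296/3 ≈ -98.667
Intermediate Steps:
p(u, B) = 3 (p(u, B) = 4 - (6 - 5) = 4 - 1*1 = 4 - 1 = 3)
(-26 + (-16/18 - 24/4))*p(3, 6) = (-26 + (-16/18 - 24/4))*3 = (-26 + (-16*1/18 - 24*¼))*3 = (-26 + (-8/9 - 6))*3 = (-26 - 62/9)*3 = -296/9*3 = -296/3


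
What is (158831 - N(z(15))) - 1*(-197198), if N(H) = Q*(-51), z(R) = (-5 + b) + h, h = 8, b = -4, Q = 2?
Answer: 356131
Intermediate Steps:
z(R) = -1 (z(R) = (-5 - 4) + 8 = -9 + 8 = -1)
N(H) = -102 (N(H) = 2*(-51) = -102)
(158831 - N(z(15))) - 1*(-197198) = (158831 - 1*(-102)) - 1*(-197198) = (158831 + 102) + 197198 = 158933 + 197198 = 356131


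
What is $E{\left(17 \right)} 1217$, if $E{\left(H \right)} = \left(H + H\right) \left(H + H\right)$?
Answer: $1406852$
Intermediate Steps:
$E{\left(H \right)} = 4 H^{2}$ ($E{\left(H \right)} = 2 H 2 H = 4 H^{2}$)
$E{\left(17 \right)} 1217 = 4 \cdot 17^{2} \cdot 1217 = 4 \cdot 289 \cdot 1217 = 1156 \cdot 1217 = 1406852$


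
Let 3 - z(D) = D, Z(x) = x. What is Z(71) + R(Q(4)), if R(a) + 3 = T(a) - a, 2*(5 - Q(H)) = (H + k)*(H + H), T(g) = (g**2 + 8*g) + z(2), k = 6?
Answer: 1049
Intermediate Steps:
z(D) = 3 - D
T(g) = 1 + g**2 + 8*g (T(g) = (g**2 + 8*g) + (3 - 1*2) = (g**2 + 8*g) + (3 - 2) = (g**2 + 8*g) + 1 = 1 + g**2 + 8*g)
Q(H) = 5 - H*(6 + H) (Q(H) = 5 - (H + 6)*(H + H)/2 = 5 - (6 + H)*2*H/2 = 5 - H*(6 + H))
R(a) = -2 + a**2 + 7*a (R(a) = -3 + ((1 + a**2 + 8*a) - a) = -3 + (1 + a**2 + 7*a) = -2 + a**2 + 7*a)
Z(71) + R(Q(4)) = 71 + (-2 + (5 - 1*4**2 - 6*4)**2 + 7*(5 - 1*4**2 - 6*4)) = 71 + (-2 + (5 - 1*16 - 24)**2 + 7*(5 - 1*16 - 24)) = 71 + (-2 + (5 - 16 - 24)**2 + 7*(5 - 16 - 24)) = 71 + (-2 + (-35)**2 + 7*(-35)) = 71 + (-2 + 1225 - 245) = 71 + 978 = 1049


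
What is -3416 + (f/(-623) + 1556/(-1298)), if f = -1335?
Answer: -15514599/4543 ≈ -3415.1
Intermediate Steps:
-3416 + (f/(-623) + 1556/(-1298)) = -3416 + (-1335/(-623) + 1556/(-1298)) = -3416 + (-1335*(-1/623) + 1556*(-1/1298)) = -3416 + (15/7 - 778/649) = -3416 + 4289/4543 = -15514599/4543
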